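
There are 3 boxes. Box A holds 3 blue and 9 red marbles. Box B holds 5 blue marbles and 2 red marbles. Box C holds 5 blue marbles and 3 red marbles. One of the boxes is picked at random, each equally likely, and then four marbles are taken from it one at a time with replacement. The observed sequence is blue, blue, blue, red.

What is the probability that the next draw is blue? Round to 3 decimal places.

Compute the likelihood of the observed sequence for each case: P(data | box A) = (3/12)(3/12)(3/12)(9/12) = 0.011719; P(data | box B) = (5/7)(5/7)(5/7)(2/7) = 0.10412; P(data | box C) = (5/8)(5/8)(5/8)(3/8) = 0.091553.
Weighting by the prior gives 1/3 · 0.011719 = 0.0039062, 1/3 · 0.10412 = 0.034708, 1/3 · 0.091553 = 0.030518; with total 0.069132.
The posterior is then P(box A | data) = 0.056505, P(box B | data) = 0.50205, P(box C | data) = 0.44144.
Averaging over the posterior, P(blue next | data) = (1/4)(0.056505) + (5/7)(0.50205) + (5/8)(0.44144) = 0.64864.

0.649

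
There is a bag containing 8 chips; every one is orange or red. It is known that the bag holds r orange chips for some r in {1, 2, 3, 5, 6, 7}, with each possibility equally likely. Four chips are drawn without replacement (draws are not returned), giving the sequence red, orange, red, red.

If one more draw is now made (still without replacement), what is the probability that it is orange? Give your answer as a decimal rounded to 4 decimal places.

For each hypothesis, P(data | H) works out to: P(data | r = 1) = (7/8)(1/7)(6/6)(5/5) = 1/8; P(data | r = 2) = (6/8)(2/7)(5/6)(4/5) = 1/7; P(data | r = 3) = (5/8)(3/7)(4/6)(3/5) = 3/28; P(data | r = 5) = (3/8)(5/7)(2/6)(1/5) = 1/56; P(data | r = 6) = (2/8)(6/7)(1/6)(0/5) = 0; P(data | r = 7) = (1/8)(7/7)(0/6) = 0.
The prior-weighted likelihoods are 1/6 · 1/8 = 1/48, 1/6 · 1/7 = 1/42, 1/6 · 3/28 = 1/56, 1/6 · 1/56 = 1/336, 1/6 · 0 = 0, 1/6 · 0 = 0; these sum to 11/168.
Normalising, the posterior is P(r = 1 | data) = 7/22, P(r = 2 | data) = 4/11, P(r = 3 | data) = 3/11, P(r = 5 | data) = 1/22, P(r = 6 | data) = 0, P(r = 7 | data) = 0.
The predictive probability is P(orange next | data) = (0)(7/22) + (1/4)(4/11) + (1/2)(3/11) + (1)(1/22) = 3/11.

0.2727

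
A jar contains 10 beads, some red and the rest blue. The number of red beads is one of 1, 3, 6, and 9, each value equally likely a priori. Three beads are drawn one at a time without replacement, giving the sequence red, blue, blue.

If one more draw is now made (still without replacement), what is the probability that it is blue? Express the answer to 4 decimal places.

0.6762

For each hypothesis, P(data | H) works out to: P(data | r = 1) = (1/10)(9/9)(8/8) = 1/10; P(data | r = 3) = (3/10)(7/9)(6/8) = 7/40; P(data | r = 6) = (6/10)(4/9)(3/8) = 1/10; P(data | r = 9) = (9/10)(1/9)(0/8) = 0.
Weighting by the prior gives 1/4 · 1/10 = 1/40, 1/4 · 7/40 = 7/160, 1/4 · 1/10 = 1/40, 1/4 · 0 = 0; with total 3/32.
The posterior is then P(r = 1 | data) = 4/15, P(r = 3 | data) = 7/15, P(r = 6 | data) = 4/15, P(r = 9 | data) = 0.
Averaging over the posterior, P(blue next | data) = (1)(4/15) + (5/7)(7/15) + (2/7)(4/15) = 71/105.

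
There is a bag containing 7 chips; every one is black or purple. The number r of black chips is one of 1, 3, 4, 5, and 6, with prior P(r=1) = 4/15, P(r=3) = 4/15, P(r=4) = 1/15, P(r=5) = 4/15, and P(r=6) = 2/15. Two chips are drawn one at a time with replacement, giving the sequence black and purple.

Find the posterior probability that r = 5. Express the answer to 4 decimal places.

0.2941

The likelihood of the observed sequence under each hypothesis: P(data | r = 1) = (1/7)(6/7) = 6/49; P(data | r = 3) = (3/7)(4/7) = 12/49; P(data | r = 4) = (4/7)(3/7) = 12/49; P(data | r = 5) = (5/7)(2/7) = 10/49; P(data | r = 6) = (6/7)(1/7) = 6/49.
The prior-weighted likelihoods are 4/15 · 6/49 = 8/245, 4/15 · 12/49 = 16/245, 1/15 · 12/49 = 4/245, 4/15 · 10/49 = 8/147, 2/15 · 6/49 = 4/245; these sum to 136/735.
So P(r = 5 | data) = (8/147) / (136/735) = 5/17.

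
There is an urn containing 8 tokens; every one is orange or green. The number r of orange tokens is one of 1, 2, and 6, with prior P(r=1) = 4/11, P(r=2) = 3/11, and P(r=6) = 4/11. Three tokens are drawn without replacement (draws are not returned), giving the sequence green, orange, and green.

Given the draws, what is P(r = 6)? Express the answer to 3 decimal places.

0.121

For each hypothesis, P(data | H) works out to: P(data | r = 1) = (7/8)(1/7)(6/6) = 1/8; P(data | r = 2) = (6/8)(2/7)(5/6) = 5/28; P(data | r = 6) = (2/8)(6/7)(1/6) = 1/28.
Multiplying each by its prior: 4/11 · 1/8 = 1/22, 3/11 · 5/28 = 15/308, 4/11 · 1/28 = 1/77; summing to 3/28.
By Bayes' rule, P(r = 6 | data) = (1/77) / (3/28) = 4/33.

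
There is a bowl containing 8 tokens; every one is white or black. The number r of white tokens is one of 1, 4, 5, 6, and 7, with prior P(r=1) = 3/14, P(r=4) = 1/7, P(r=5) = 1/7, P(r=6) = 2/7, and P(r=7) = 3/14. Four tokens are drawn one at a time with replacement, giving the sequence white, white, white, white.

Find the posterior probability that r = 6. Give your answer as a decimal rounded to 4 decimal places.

0.3663

The likelihood of the observed sequence under each hypothesis: P(data | r = 1) = (1/8)(1/8)(1/8)(1/8) = 0.00024414; P(data | r = 4) = (4/8)(4/8)(4/8)(4/8) = 0.0625; P(data | r = 5) = (5/8)(5/8)(5/8)(5/8) = 0.15259; P(data | r = 6) = (6/8)(6/8)(6/8)(6/8) = 0.31641; P(data | r = 7) = (7/8)(7/8)(7/8)(7/8) = 0.58618.
Multiplying each by its prior: 3/14 · 0.00024414 = 5.2316e-05, 1/7 · 0.0625 = 0.0089286, 1/7 · 0.15259 = 0.021798, 2/7 · 0.31641 = 0.090402, 3/14 · 0.58618 = 0.12561; with total 0.24679.
By Bayes' rule, P(r = 6 | data) = (0.090402) / (0.24679) = 0.36631.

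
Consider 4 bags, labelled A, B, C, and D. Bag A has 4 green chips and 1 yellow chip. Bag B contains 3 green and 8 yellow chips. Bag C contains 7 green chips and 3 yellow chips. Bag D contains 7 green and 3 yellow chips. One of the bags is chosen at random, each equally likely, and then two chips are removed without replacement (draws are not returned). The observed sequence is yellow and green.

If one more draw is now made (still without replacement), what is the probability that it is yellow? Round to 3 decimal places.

0.324

For each hypothesis, P(data | H) works out to: P(data | bag A) = (1/5)(4/4) = 1/5; P(data | bag B) = (8/11)(3/10) = 12/55; P(data | bag C) = (3/10)(7/9) = 7/30; P(data | bag D) = (3/10)(7/9) = 7/30.
The prior-weighted likelihoods are 1/4 · 1/5 = 1/20, 1/4 · 12/55 = 3/55, 1/4 · 7/30 = 7/120, 1/4 · 7/30 = 7/120; these sum to 73/330.
Normalising, the posterior is P(bag A | data) = 33/146, P(bag B | data) = 18/73, P(bag C | data) = 77/292, P(bag D | data) = 77/292.
The predictive probability is P(yellow next | data) = (0)(33/146) + (7/9)(18/73) + (1/4)(77/292) + (1/4)(77/292) = 189/584.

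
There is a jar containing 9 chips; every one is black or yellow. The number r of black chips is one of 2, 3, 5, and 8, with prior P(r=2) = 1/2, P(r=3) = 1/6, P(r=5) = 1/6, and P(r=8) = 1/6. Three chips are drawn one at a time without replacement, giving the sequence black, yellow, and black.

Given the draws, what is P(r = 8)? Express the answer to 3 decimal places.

0.262

Under each hypothesis, the probability of the observed sequence is: P(data | r = 2) = (2/9)(7/8)(1/7) = 0.027778; P(data | r = 3) = (3/9)(6/8)(2/7) = 0.071429; P(data | r = 5) = (5/9)(4/8)(4/7) = 0.15873; P(data | r = 8) = (8/9)(1/8)(7/7) = 0.11111.
Multiplying each by its prior: 1/2 · 0.027778 = 0.013889, 1/6 · 0.071429 = 0.011905, 1/6 · 0.15873 = 0.026455, 1/6 · 0.11111 = 0.018519; summing to 0.070767.
Hence P(r = 8 | data) = (0.018519) / (0.070767) = 0.26168.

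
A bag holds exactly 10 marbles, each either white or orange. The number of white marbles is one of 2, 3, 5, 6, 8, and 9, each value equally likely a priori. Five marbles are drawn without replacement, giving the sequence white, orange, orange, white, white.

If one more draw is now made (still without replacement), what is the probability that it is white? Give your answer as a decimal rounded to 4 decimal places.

0.5657

The likelihood of the observed sequence under each hypothesis: P(data | r = 2) = (2/10)(8/9)(7/8)(1/7)(0/6) = 0; P(data | r = 3) = (3/10)(7/9)(6/8)(2/7)(1/6) = 1/120; P(data | r = 5) = (5/10)(5/9)(4/8)(4/7)(3/6) = 5/126; P(data | r = 6) = (6/10)(4/9)(3/8)(5/7)(4/6) = 1/21; P(data | r = 8) = (8/10)(2/9)(1/8)(7/7)(6/6) = 1/45; P(data | r = 9) = (9/10)(1/9)(0/8) = 0.
Weighting by the prior gives 1/6 · 0 = 0, 1/6 · 1/120 = 1/720, 1/6 · 5/126 = 5/756, 1/6 · 1/21 = 1/126, 1/6 · 1/45 = 1/270, 1/6 · 0 = 0; summing to 11/560.
The posterior is then P(r = 2 | data) = 0, P(r = 3 | data) = 7/99, P(r = 5 | data) = 100/297, P(r = 6 | data) = 40/99, P(r = 8 | data) = 56/297, P(r = 9 | data) = 0.
So P(white next | data) = Σ P(white next | H) P(H | data) = (0)(7/99) + (2/5)(100/297) + (3/5)(40/99) + (1)(56/297) = 56/99.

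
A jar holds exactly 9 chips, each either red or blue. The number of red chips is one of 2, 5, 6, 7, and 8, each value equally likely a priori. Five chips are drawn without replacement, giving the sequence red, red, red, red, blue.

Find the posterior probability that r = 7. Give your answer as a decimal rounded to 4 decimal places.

Under each hypothesis, the probability of the observed sequence is: P(data | r = 2) = (2/9)(1/8)(0/7) = 0; P(data | r = 5) = (5/9)(4/8)(3/7)(2/6)(4/5) = 2/63; P(data | r = 6) = (6/9)(5/8)(4/7)(3/6)(3/5) = 1/14; P(data | r = 7) = (7/9)(6/8)(5/7)(4/6)(2/5) = 1/9; P(data | r = 8) = (8/9)(7/8)(6/7)(5/6)(1/5) = 1/9.
Weighting by the prior gives 1/5 · 0 = 0, 1/5 · 2/63 = 2/315, 1/5 · 1/14 = 1/70, 1/5 · 1/9 = 1/45, 1/5 · 1/9 = 1/45; summing to 41/630.
Hence P(r = 7 | data) = (1/45) / (41/630) = 14/41.

0.3415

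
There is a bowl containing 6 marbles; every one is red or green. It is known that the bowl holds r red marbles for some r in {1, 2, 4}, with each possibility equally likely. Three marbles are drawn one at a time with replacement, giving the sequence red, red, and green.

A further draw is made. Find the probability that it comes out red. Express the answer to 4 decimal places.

0.5189

Under each hypothesis, the probability of the observed sequence is: P(data | r = 1) = (1/6)(1/6)(5/6) = 5/216; P(data | r = 2) = (2/6)(2/6)(4/6) = 2/27; P(data | r = 4) = (4/6)(4/6)(2/6) = 4/27.
Multiplying each by its prior: 1/3 · 5/216 = 5/648, 1/3 · 2/27 = 2/81, 1/3 · 4/27 = 4/81; with total 53/648.
Dividing through by the total gives posterior P(r = 1 | data) = 5/53, P(r = 2 | data) = 16/53, P(r = 4 | data) = 32/53.
So P(red next | data) = Σ P(red next | H) P(H | data) = (1/6)(5/53) + (1/3)(16/53) + (2/3)(32/53) = 55/106.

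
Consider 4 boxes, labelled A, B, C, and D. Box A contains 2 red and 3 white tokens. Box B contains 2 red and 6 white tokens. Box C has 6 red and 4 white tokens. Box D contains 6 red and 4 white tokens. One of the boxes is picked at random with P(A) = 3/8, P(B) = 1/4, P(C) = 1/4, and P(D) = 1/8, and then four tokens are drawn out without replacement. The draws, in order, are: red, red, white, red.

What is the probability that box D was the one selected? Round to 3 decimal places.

Compute the likelihood of the observed sequence for each case: P(data | box A) = (2/5)(1/4)(3/3)(0/2) = 0; P(data | box B) = (2/8)(1/7)(6/6)(0/5) = 0; P(data | box C) = (6/10)(5/9)(4/8)(4/7) = 2/21; P(data | box D) = (6/10)(5/9)(4/8)(4/7) = 2/21.
Weighting by the prior gives 3/8 · 0 = 0, 1/4 · 0 = 0, 1/4 · 2/21 = 1/42, 1/8 · 2/21 = 1/84; with total 1/28.
Hence P(box D | data) = (1/84) / (1/28) = 1/3.

0.333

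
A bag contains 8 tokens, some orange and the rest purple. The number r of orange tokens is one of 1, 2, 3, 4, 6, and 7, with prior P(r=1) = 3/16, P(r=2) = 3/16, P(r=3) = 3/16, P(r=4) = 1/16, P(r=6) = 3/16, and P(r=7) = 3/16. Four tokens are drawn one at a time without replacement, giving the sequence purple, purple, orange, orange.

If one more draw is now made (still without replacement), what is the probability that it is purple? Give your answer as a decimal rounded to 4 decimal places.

0.6042

For each hypothesis, P(data | H) works out to: P(data | r = 1) = (7/8)(6/7)(1/6)(0/5) = 0; P(data | r = 2) = (6/8)(5/7)(2/6)(1/5) = 1/28; P(data | r = 3) = (5/8)(4/7)(3/6)(2/5) = 1/14; P(data | r = 4) = (4/8)(3/7)(4/6)(3/5) = 3/35; P(data | r = 6) = (2/8)(1/7)(6/6)(5/5) = 1/28; P(data | r = 7) = (1/8)(0/7) = 0.
Multiplying each by its prior: 3/16 · 0 = 0, 3/16 · 1/28 = 3/448, 3/16 · 1/14 = 3/224, 1/16 · 3/35 = 3/560, 3/16 · 1/28 = 3/448, 3/16 · 0 = 0; these sum to 9/280.
Normalising, the posterior is P(r = 1 | data) = 0, P(r = 2 | data) = 5/24, P(r = 3 | data) = 5/12, P(r = 4 | data) = 1/6, P(r = 6 | data) = 5/24, P(r = 7 | data) = 0.
So P(purple next | data) = Σ P(purple next | H) P(H | data) = (1)(5/24) + (3/4)(5/12) + (1/2)(1/6) + (0)(5/24) = 29/48.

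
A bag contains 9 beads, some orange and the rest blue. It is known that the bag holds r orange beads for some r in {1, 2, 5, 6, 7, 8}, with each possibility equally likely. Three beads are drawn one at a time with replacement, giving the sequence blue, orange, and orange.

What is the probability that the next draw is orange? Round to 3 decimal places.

0.660

Under each hypothesis, the probability of the observed sequence is: P(data | r = 1) = (8/9)(1/9)(1/9) = 0.010974; P(data | r = 2) = (7/9)(2/9)(2/9) = 0.038409; P(data | r = 5) = (4/9)(5/9)(5/9) = 0.13717; P(data | r = 6) = (3/9)(6/9)(6/9) = 0.14815; P(data | r = 7) = (2/9)(7/9)(7/9) = 0.13443; P(data | r = 8) = (1/9)(8/9)(8/9) = 0.087791.
Multiplying each by its prior: 1/6 · 0.010974 = 0.001829, 1/6 · 0.038409 = 0.0064015, 1/6 · 0.13717 = 0.022862, 1/6 · 0.14815 = 0.024691, 1/6 · 0.13443 = 0.022405, 1/6 · 0.087791 = 0.014632; these sum to 0.092821.
The posterior is then P(r = 1 | data) = 0.019704, P(r = 2 | data) = 0.068966, P(r = 5 | data) = 0.24631, P(r = 6 | data) = 0.26601, P(r = 7 | data) = 0.24138, P(r = 8 | data) = 0.15764.
Averaging over the posterior, P(orange next | data) = (1/9)(0.019704) + (2/9)(0.068966) + (5/9)(0.24631) + (2/3)(0.26601) + (7/9)(0.24138) + (8/9)(0.15764) = 0.65955.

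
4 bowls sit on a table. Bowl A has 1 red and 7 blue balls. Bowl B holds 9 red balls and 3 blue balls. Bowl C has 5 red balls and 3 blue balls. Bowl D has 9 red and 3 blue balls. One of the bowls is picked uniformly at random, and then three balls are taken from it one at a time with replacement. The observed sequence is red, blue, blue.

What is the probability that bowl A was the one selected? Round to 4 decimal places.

0.3451

The likelihood of the observed sequence under each hypothesis: P(data | bowl A) = (1/8)(7/8)(7/8) = 0.095703; P(data | bowl B) = (9/12)(3/12)(3/12) = 0.046875; P(data | bowl C) = (5/8)(3/8)(3/8) = 0.087891; P(data | bowl D) = (9/12)(3/12)(3/12) = 0.046875.
Multiplying each by its prior: 1/4 · 0.095703 = 0.023926, 1/4 · 0.046875 = 0.011719, 1/4 · 0.087891 = 0.021973, 1/4 · 0.046875 = 0.011719; summing to 0.069336.
So P(bowl A | data) = (0.023926) / (0.069336) = 0.34507.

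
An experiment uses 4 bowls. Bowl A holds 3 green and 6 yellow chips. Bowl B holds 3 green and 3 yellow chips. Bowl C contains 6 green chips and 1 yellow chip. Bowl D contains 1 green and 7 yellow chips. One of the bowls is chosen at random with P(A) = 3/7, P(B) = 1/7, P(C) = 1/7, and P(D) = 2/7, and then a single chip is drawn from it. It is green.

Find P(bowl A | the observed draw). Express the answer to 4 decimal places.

0.3836

Under each hypothesis, the probability of this draw is: P(data | bowl A) = (3/9) = 1/3; P(data | bowl B) = (3/6) = 1/2; P(data | bowl C) = (6/7) = 6/7; P(data | bowl D) = (1/8) = 1/8.
Weighting by the prior gives 3/7 · 1/3 = 1/7, 1/7 · 1/2 = 1/14, 1/7 · 6/7 = 6/49, 2/7 · 1/8 = 1/28; summing to 73/196.
By Bayes' rule, P(bowl A | data) = (1/7) / (73/196) = 28/73.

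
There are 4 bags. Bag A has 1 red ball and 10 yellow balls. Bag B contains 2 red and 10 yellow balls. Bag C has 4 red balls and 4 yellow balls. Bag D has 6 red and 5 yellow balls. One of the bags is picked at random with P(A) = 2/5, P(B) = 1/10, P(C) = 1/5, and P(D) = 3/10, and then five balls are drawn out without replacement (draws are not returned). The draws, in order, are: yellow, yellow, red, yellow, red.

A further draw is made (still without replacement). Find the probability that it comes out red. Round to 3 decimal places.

0.616

For each hypothesis, P(data | H) works out to: P(data | bag A) = (10/11)(9/10)(1/9)(8/8)(0/7) = 0; P(data | bag B) = (10/12)(9/11)(2/10)(8/9)(1/8) = 0.015152; P(data | bag C) = (4/8)(3/7)(4/6)(2/5)(3/4) = 0.042857; P(data | bag D) = (5/11)(4/10)(6/9)(3/8)(5/7) = 0.032468.
The prior-weighted likelihoods are 2/5 · 0 = 0, 1/10 · 0.015152 = 0.0015152, 1/5 · 0.042857 = 0.0085714, 3/10 · 0.032468 = 0.0097403; summing to 0.019827.
Normalising, the posterior is P(bag A | data) = 0, P(bag B | data) = 0.076419, P(bag C | data) = 0.43231, P(bag D | data) = 0.49127.
Averaging over the posterior, P(red next | data) = (0)(0.076419) + (2/3)(0.43231) + (2/3)(0.49127) = 0.61572.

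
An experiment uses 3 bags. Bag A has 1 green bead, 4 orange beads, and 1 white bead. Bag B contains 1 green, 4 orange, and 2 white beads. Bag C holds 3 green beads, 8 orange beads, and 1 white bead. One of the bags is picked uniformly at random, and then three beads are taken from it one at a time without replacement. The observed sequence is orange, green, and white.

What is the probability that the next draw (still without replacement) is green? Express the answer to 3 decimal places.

Under each hypothesis, the probability of the observed sequence is: P(data | bag A) = (4/6)(1/5)(1/4) = 1/30; P(data | bag B) = (4/7)(1/6)(2/5) = 4/105; P(data | bag C) = (8/12)(3/11)(1/10) = 1/55.
Multiplying each by its prior: 1/3 · 1/30 = 1/90, 1/3 · 4/105 = 4/315, 1/3 · 1/55 = 1/165; summing to 23/770.
Dividing through by the total gives posterior P(bag A | data) = 77/207, P(bag B | data) = 88/207, P(bag C | data) = 14/69.
Averaging over the posterior, P(green next | data) = (0)(77/207) + (0)(88/207) + (2/9)(14/69) = 28/621.

0.045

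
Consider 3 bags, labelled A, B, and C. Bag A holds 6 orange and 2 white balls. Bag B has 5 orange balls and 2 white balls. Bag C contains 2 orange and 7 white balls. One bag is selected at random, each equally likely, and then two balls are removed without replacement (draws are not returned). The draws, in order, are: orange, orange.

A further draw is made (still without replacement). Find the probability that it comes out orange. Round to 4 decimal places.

The likelihood of the observed sequence under each hypothesis: P(data | bag A) = (6/8)(5/7) = 15/28; P(data | bag B) = (5/7)(4/6) = 10/21; P(data | bag C) = (2/9)(1/8) = 1/36.
Weighting by the prior gives 1/3 · 15/28 = 5/28, 1/3 · 10/21 = 10/63, 1/3 · 1/36 = 1/108; with total 131/378.
The posterior is then P(bag A | data) = 135/262, P(bag B | data) = 60/131, P(bag C | data) = 7/262.
The predictive probability is P(orange next | data) = (2/3)(135/262) + (3/5)(60/131) + (0)(7/262) = 81/131.

0.6183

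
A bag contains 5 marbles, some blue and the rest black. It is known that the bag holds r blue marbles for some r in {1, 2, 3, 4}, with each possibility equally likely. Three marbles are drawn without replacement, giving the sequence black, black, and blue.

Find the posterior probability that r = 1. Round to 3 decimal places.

0.400

The likelihood of the observed sequence under each hypothesis: P(data | r = 1) = (4/5)(3/4)(1/3) = 1/5; P(data | r = 2) = (3/5)(2/4)(2/3) = 1/5; P(data | r = 3) = (2/5)(1/4)(3/3) = 1/10; P(data | r = 4) = (1/5)(0/4) = 0.
Multiplying each by its prior: 1/4 · 1/5 = 1/20, 1/4 · 1/5 = 1/20, 1/4 · 1/10 = 1/40, 1/4 · 0 = 0; summing to 1/8.
Hence P(r = 1 | data) = (1/20) / (1/8) = 2/5.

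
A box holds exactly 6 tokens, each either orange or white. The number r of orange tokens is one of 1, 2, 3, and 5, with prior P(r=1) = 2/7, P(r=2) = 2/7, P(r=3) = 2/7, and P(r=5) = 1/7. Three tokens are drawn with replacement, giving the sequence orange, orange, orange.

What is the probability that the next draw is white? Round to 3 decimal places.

0.305

For each hypothesis, P(data | H) works out to: P(data | r = 1) = (1/6)(1/6)(1/6) = 0.0046296; P(data | r = 2) = (2/6)(2/6)(2/6) = 0.037037; P(data | r = 3) = (3/6)(3/6)(3/6) = 0.125; P(data | r = 5) = (5/6)(5/6)(5/6) = 0.5787.
The prior-weighted likelihoods are 2/7 · 0.0046296 = 0.0013228, 2/7 · 0.037037 = 0.010582, 2/7 · 0.125 = 0.035714, 1/7 · 0.5787 = 0.082672; summing to 0.13029.
Dividing through by the total gives posterior P(r = 1 | data) = 0.010152, P(r = 2 | data) = 0.081218, P(r = 3 | data) = 0.27411, P(r = 5 | data) = 0.63452.
So P(white next | data) = Σ P(white next | H) P(H | data) = (5/6)(0.010152) + (2/3)(0.081218) + (1/2)(0.27411) + (1/6)(0.63452) = 0.30541.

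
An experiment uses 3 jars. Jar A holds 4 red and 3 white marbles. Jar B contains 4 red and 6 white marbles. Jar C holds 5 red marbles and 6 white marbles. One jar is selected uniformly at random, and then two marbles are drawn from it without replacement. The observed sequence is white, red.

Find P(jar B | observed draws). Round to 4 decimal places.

0.3232

For each hypothesis, P(data | H) works out to: P(data | jar A) = (3/7)(4/6) = 0.28571; P(data | jar B) = (6/10)(4/9) = 0.26667; P(data | jar C) = (6/11)(5/10) = 0.27273.
The prior-weighted likelihoods are 1/3 · 0.28571 = 0.095238, 1/3 · 0.26667 = 0.088889, 1/3 · 0.27273 = 0.090909; with total 0.27504.
Therefore the posterior P(jar B | data) = (0.088889) / (0.27504) = 0.32319.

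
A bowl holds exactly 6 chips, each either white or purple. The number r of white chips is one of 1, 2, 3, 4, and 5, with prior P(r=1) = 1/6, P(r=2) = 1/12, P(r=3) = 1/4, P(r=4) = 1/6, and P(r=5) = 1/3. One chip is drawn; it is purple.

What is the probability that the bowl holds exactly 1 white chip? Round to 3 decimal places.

The likelihood of this draw under each hypothesis: P(data | r = 1) = (5/6) = 5/6; P(data | r = 2) = (4/6) = 2/3; P(data | r = 3) = (3/6) = 1/2; P(data | r = 4) = (2/6) = 1/3; P(data | r = 5) = (1/6) = 1/6.
The prior-weighted likelihoods are 1/6 · 5/6 = 5/36, 1/12 · 2/3 = 1/18, 1/4 · 1/2 = 1/8, 1/6 · 1/3 = 1/18, 1/3 · 1/6 = 1/18; with total 31/72.
So P(r = 1 | data) = (5/36) / (31/72) = 10/31.

0.323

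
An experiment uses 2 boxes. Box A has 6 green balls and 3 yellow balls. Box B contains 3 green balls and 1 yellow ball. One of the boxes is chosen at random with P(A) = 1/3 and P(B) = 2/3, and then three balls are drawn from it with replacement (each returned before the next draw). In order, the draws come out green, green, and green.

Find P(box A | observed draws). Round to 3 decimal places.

For each hypothesis, P(data | H) works out to: P(data | box A) = (6/9)(6/9)(6/9) = 0.2963; P(data | box B) = (3/4)(3/4)(3/4) = 0.42188.
Multiplying each by its prior: 1/3 · 0.2963 = 0.098765, 2/3 · 0.42188 = 0.28125; summing to 0.38002.
Therefore the posterior P(box A | data) = (0.098765) / (0.38002) = 0.2599.

0.260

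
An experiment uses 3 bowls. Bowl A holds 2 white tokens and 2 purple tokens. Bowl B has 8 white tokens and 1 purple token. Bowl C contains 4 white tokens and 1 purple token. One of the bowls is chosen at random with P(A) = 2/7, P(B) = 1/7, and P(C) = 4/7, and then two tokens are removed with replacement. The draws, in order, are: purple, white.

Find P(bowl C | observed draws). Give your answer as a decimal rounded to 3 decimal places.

Compute the likelihood of the observed sequence for each case: P(data | bowl A) = (2/4)(2/4) = 0.25; P(data | bowl B) = (1/9)(8/9) = 0.098765; P(data | bowl C) = (1/5)(4/5) = 0.16.
Multiplying each by its prior: 2/7 · 0.25 = 0.071429, 1/7 · 0.098765 = 0.014109, 4/7 · 0.16 = 0.091429; with total 0.17697.
So P(bowl C | data) = (0.091429) / (0.17697) = 0.51664.

0.517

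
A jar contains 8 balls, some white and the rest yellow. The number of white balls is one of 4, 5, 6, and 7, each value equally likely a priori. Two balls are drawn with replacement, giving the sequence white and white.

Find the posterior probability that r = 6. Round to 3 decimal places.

The likelihood of the observed sequence under each hypothesis: P(data | r = 4) = (4/8)(4/8) = 1/4; P(data | r = 5) = (5/8)(5/8) = 25/64; P(data | r = 6) = (6/8)(6/8) = 9/16; P(data | r = 7) = (7/8)(7/8) = 49/64.
The prior-weighted likelihoods are 1/4 · 1/4 = 1/16, 1/4 · 25/64 = 25/256, 1/4 · 9/16 = 9/64, 1/4 · 49/64 = 49/256; summing to 63/128.
Hence P(r = 6 | data) = (9/64) / (63/128) = 2/7.

0.286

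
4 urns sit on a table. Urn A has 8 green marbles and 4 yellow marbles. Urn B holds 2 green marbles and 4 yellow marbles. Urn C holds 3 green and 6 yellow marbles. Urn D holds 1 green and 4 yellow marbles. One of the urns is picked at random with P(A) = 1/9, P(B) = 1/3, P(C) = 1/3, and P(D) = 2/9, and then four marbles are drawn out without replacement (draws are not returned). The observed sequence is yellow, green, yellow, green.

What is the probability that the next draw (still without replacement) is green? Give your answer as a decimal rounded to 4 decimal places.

For each hypothesis, P(data | H) works out to: P(data | urn A) = (4/12)(8/11)(3/10)(7/9) = 0.056566; P(data | urn B) = (4/6)(2/5)(3/4)(1/3) = 0.066667; P(data | urn C) = (6/9)(3/8)(5/7)(2/6) = 0.059524; P(data | urn D) = (4/5)(1/4)(3/3)(0/2) = 0.
Multiplying each by its prior: 1/9 · 0.056566 = 0.0062851, 1/3 · 0.066667 = 0.022222, 1/3 · 0.059524 = 0.019841, 2/9 · 0 = 0; summing to 0.048349.
The posterior is then P(urn A | data) = 0.13, P(urn B | data) = 0.45963, P(urn C | data) = 0.41038, P(urn D | data) = 0.
So P(green next | data) = Σ P(green next | H) P(H | data) = (3/4)(0.13) + (0)(0.45963) + (1/5)(0.41038) = 0.17957.

0.1796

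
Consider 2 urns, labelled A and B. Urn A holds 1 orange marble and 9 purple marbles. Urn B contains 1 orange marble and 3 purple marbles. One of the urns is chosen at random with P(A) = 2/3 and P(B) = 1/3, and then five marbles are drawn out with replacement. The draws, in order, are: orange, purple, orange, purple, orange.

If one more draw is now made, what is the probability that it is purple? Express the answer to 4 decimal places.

0.7733

Compute the likelihood of the observed sequence for each case: P(data | urn A) = (1/10)(9/10)(1/10)(9/10)(1/10) = 0.00081; P(data | urn B) = (1/4)(3/4)(1/4)(3/4)(1/4) = 0.0087891.
Weighting by the prior gives 2/3 · 0.00081 = 0.00054, 1/3 · 0.0087891 = 0.0029297; with total 0.0034697.
Dividing through by the total gives posterior P(urn A | data) = 0.15563, P(urn B | data) = 0.84437.
The predictive probability is P(purple next | data) = (9/10)(0.15563) + (3/4)(0.84437) = 0.77335.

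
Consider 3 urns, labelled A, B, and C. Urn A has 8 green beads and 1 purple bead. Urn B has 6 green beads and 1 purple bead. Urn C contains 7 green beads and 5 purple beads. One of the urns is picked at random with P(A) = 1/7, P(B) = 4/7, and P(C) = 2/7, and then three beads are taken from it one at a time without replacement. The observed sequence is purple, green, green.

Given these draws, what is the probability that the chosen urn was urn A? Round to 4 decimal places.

0.1110

Compute the likelihood of the observed sequence for each case: P(data | urn A) = (1/9)(8/8)(7/7) = 0.11111; P(data | urn B) = (1/7)(6/6)(5/5) = 0.14286; P(data | urn C) = (5/12)(7/11)(6/10) = 0.15909.
Multiplying each by its prior: 1/7 · 0.11111 = 0.015873, 4/7 · 0.14286 = 0.081633, 2/7 · 0.15909 = 0.045455; summing to 0.14296.
Therefore the posterior P(urn A | data) = (0.015873) / (0.14296) = 0.11103.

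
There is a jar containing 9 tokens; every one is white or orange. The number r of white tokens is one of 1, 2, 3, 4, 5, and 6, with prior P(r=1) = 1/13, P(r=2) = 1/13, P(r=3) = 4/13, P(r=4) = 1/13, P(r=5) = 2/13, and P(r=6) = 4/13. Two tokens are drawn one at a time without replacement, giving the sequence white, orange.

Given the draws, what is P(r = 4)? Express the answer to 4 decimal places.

0.0885

The likelihood of the observed sequence under each hypothesis: P(data | r = 1) = (1/9)(8/8) = 1/9; P(data | r = 2) = (2/9)(7/8) = 7/36; P(data | r = 3) = (3/9)(6/8) = 1/4; P(data | r = 4) = (4/9)(5/8) = 5/18; P(data | r = 5) = (5/9)(4/8) = 5/18; P(data | r = 6) = (6/9)(3/8) = 1/4.
The prior-weighted likelihoods are 1/13 · 1/9 = 1/117, 1/13 · 7/36 = 7/468, 4/13 · 1/4 = 1/13, 1/13 · 5/18 = 5/234, 2/13 · 5/18 = 5/117, 4/13 · 1/4 = 1/13; summing to 113/468.
Therefore the posterior P(r = 4 | data) = (5/234) / (113/468) = 10/113.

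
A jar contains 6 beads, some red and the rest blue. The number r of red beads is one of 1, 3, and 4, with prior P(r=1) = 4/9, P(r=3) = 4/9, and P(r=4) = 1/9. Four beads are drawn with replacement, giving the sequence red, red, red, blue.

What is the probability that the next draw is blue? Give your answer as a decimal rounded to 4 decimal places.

0.4689

Compute the likelihood of the observed sequence for each case: P(data | r = 1) = (1/6)(1/6)(1/6)(5/6) = 0.003858; P(data | r = 3) = (3/6)(3/6)(3/6)(3/6) = 0.0625; P(data | r = 4) = (4/6)(4/6)(4/6)(2/6) = 0.098765.
Multiplying each by its prior: 4/9 · 0.003858 = 0.0017147, 4/9 · 0.0625 = 0.027778, 1/9 · 0.098765 = 0.010974; summing to 0.040466.
Normalising, the posterior is P(r = 1 | data) = 0.042373, P(r = 3 | data) = 0.68644, P(r = 4 | data) = 0.27119.
The predictive probability is P(blue next | data) = (5/6)(0.042373) + (1/2)(0.68644) + (1/3)(0.27119) = 0.46893.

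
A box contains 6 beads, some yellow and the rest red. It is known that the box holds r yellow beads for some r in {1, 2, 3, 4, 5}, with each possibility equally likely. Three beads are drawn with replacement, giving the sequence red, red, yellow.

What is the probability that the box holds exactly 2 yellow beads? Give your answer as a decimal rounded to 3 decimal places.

0.305

For each hypothesis, P(data | H) works out to: P(data | r = 1) = (5/6)(5/6)(1/6) = 25/216; P(data | r = 2) = (4/6)(4/6)(2/6) = 4/27; P(data | r = 3) = (3/6)(3/6)(3/6) = 1/8; P(data | r = 4) = (2/6)(2/6)(4/6) = 2/27; P(data | r = 5) = (1/6)(1/6)(5/6) = 5/216.
Multiplying each by its prior: 1/5 · 25/216 = 5/216, 1/5 · 4/27 = 4/135, 1/5 · 1/8 = 1/40, 1/5 · 2/27 = 2/135, 1/5 · 5/216 = 1/216; with total 7/72.
Hence P(r = 2 | data) = (4/135) / (7/72) = 32/105.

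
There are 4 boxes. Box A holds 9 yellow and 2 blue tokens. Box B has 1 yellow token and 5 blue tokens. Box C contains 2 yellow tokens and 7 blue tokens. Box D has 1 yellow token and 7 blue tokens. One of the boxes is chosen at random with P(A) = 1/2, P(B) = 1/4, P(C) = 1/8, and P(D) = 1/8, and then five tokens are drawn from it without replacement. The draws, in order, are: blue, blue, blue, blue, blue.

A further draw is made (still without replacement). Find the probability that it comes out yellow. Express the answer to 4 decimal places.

0.6190

The likelihood of the observed sequence under each hypothesis: P(data | box A) = (2/11)(1/10)(0/9) = 0; P(data | box B) = (5/6)(4/5)(3/4)(2/3)(1/2) = 1/6; P(data | box C) = (7/9)(6/8)(5/7)(4/6)(3/5) = 1/6; P(data | box D) = (7/8)(6/7)(5/6)(4/5)(3/4) = 3/8.
The prior-weighted likelihoods are 1/2 · 0 = 0, 1/4 · 1/6 = 1/24, 1/8 · 1/6 = 1/48, 1/8 · 3/8 = 3/64; summing to 7/64.
Dividing through by the total gives posterior P(box A | data) = 0, P(box B | data) = 8/21, P(box C | data) = 4/21, P(box D | data) = 3/7.
So P(yellow next | data) = Σ P(yellow next | H) P(H | data) = (1)(8/21) + (1/2)(4/21) + (1/3)(3/7) = 13/21.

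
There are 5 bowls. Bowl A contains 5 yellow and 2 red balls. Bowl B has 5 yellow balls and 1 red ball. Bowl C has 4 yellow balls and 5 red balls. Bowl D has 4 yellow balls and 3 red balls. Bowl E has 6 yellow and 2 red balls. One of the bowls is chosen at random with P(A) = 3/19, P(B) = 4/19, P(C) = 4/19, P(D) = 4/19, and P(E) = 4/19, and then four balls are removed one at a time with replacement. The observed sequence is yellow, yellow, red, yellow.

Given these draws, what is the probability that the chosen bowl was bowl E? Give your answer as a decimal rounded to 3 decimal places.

Compute the likelihood of the observed sequence for each case: P(data | bowl A) = (5/7)(5/7)(2/7)(5/7) = 0.10412; P(data | bowl B) = (5/6)(5/6)(1/6)(5/6) = 0.096451; P(data | bowl C) = (4/9)(4/9)(5/9)(4/9) = 0.048773; P(data | bowl D) = (4/7)(4/7)(3/7)(4/7) = 0.079967; P(data | bowl E) = (6/8)(6/8)(2/8)(6/8) = 0.10547.
The prior-weighted likelihoods are 3/19 · 0.10412 = 0.016441, 4/19 · 0.096451 = 0.020305, 4/19 · 0.048773 = 0.010268, 4/19 · 0.079967 = 0.016835, 4/19 · 0.10547 = 0.022204; with total 0.086053.
By Bayes' rule, P(bowl E | data) = (0.022204) / (0.086053) = 0.25803.

0.258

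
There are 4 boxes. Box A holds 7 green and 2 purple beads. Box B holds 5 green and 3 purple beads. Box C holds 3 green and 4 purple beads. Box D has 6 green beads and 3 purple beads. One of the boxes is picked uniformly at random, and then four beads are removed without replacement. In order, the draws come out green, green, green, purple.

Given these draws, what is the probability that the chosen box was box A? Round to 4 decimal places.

Compute the likelihood of the observed sequence for each case: P(data | box A) = (7/9)(6/8)(5/7)(2/6) = 5/36; P(data | box B) = (5/8)(4/7)(3/6)(3/5) = 3/28; P(data | box C) = (3/7)(2/6)(1/5)(4/4) = 1/35; P(data | box D) = (6/9)(5/8)(4/7)(3/6) = 5/42.
Multiplying each by its prior: 1/4 · 5/36 = 5/144, 1/4 · 3/28 = 3/112, 1/4 · 1/35 = 1/140, 1/4 · 5/42 = 5/168; summing to 31/315.
So P(box A | data) = (5/144) / (31/315) = 175/496.

0.3528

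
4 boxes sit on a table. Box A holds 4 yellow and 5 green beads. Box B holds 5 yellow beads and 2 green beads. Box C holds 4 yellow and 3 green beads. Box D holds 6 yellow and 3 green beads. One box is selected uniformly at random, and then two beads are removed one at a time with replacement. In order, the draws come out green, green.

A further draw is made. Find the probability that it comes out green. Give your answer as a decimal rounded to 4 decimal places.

0.4533

Compute the likelihood of the observed sequence for each case: P(data | box A) = (5/9)(5/9) = 0.30864; P(data | box B) = (2/7)(2/7) = 0.081633; P(data | box C) = (3/7)(3/7) = 0.18367; P(data | box D) = (3/9)(3/9) = 0.11111.
Multiplying each by its prior: 1/4 · 0.30864 = 0.07716, 1/4 · 0.081633 = 0.020408, 1/4 · 0.18367 = 0.045918, 1/4 · 0.11111 = 0.027778; these sum to 0.17126.
Dividing through by the total gives posterior P(box A | data) = 0.45053, P(box B | data) = 0.11916, P(box C | data) = 0.26811, P(box D | data) = 0.16219.
So P(green next | data) = Σ P(green next | H) P(H | data) = (5/9)(0.45053) + (2/7)(0.11916) + (3/7)(0.26811) + (1/3)(0.16219) = 0.45331.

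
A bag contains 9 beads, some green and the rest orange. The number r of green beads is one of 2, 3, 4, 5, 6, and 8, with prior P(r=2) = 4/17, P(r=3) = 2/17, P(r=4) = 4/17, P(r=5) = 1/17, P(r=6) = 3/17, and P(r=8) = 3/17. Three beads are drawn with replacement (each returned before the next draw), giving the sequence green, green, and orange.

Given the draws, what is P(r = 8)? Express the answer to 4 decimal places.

0.1661

Compute the likelihood of the observed sequence for each case: P(data | r = 2) = (2/9)(2/9)(7/9) = 0.038409; P(data | r = 3) = (3/9)(3/9)(6/9) = 0.074074; P(data | r = 4) = (4/9)(4/9)(5/9) = 0.10974; P(data | r = 5) = (5/9)(5/9)(4/9) = 0.13717; P(data | r = 6) = (6/9)(6/9)(3/9) = 0.14815; P(data | r = 8) = (8/9)(8/9)(1/9) = 0.087791.
The prior-weighted likelihoods are 4/17 · 0.038409 = 0.0090374, 2/17 · 0.074074 = 0.0087146, 4/17 · 0.10974 = 0.025821, 1/17 · 0.13717 = 0.0080691, 3/17 · 0.14815 = 0.026144, 3/17 · 0.087791 = 0.015493; summing to 0.093278.
Hence P(r = 8 | data) = (0.015493) / (0.093278) = 0.16609.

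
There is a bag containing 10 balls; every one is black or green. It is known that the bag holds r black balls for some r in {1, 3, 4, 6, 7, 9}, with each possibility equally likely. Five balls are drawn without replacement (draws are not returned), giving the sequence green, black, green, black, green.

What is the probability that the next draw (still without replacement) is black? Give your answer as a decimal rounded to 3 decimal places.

Compute the likelihood of the observed sequence for each case: P(data | r = 1) = (9/10)(1/9)(8/8)(0/7) = 0; P(data | r = 3) = (7/10)(3/9)(6/8)(2/7)(5/6) = 1/24; P(data | r = 4) = (6/10)(4/9)(5/8)(3/7)(4/6) = 1/21; P(data | r = 6) = (4/10)(6/9)(3/8)(5/7)(2/6) = 1/42; P(data | r = 7) = (3/10)(7/9)(2/8)(6/7)(1/6) = 1/120; P(data | r = 9) = (1/10)(9/9)(0/8) = 0.
Weighting by the prior gives 1/6 · 0 = 0, 1/6 · 1/24 = 1/144, 1/6 · 1/21 = 1/126, 1/6 · 1/42 = 1/252, 1/6 · 1/120 = 1/720, 1/6 · 0 = 0; these sum to 17/840.
Dividing through by the total gives posterior P(r = 1 | data) = 0, P(r = 3 | data) = 35/102, P(r = 4 | data) = 20/51, P(r = 6 | data) = 10/51, P(r = 7 | data) = 7/102, P(r = 9 | data) = 0.
The predictive probability is P(black next | data) = (1/5)(35/102) + (2/5)(20/51) + (4/5)(10/51) + (1)(7/102) = 23/51.

0.451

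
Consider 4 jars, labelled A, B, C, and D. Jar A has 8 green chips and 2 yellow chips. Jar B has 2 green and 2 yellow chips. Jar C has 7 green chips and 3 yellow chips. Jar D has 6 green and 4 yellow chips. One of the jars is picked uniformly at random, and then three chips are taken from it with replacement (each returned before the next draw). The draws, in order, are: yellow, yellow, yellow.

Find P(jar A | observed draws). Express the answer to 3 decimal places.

0.036

Compute the likelihood of the observed sequence for each case: P(data | jar A) = (2/10)(2/10)(2/10) = 0.008; P(data | jar B) = (2/4)(2/4)(2/4) = 0.125; P(data | jar C) = (3/10)(3/10)(3/10) = 0.027; P(data | jar D) = (4/10)(4/10)(4/10) = 0.064.
Multiplying each by its prior: 1/4 · 0.008 = 0.002, 1/4 · 0.125 = 0.03125, 1/4 · 0.027 = 0.00675, 1/4 · 0.064 = 0.016; summing to 0.056.
So P(jar A | data) = (0.002) / (0.056) = 0.035714.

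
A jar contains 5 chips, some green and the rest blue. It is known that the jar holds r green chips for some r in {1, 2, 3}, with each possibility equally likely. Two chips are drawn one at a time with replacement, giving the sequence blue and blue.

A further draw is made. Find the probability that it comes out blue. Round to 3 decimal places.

0.683

Compute the likelihood of the observed sequence for each case: P(data | r = 1) = (4/5)(4/5) = 16/25; P(data | r = 2) = (3/5)(3/5) = 9/25; P(data | r = 3) = (2/5)(2/5) = 4/25.
Multiplying each by its prior: 1/3 · 16/25 = 16/75, 1/3 · 9/25 = 3/25, 1/3 · 4/25 = 4/75; summing to 29/75.
Dividing through by the total gives posterior P(r = 1 | data) = 16/29, P(r = 2 | data) = 9/29, P(r = 3 | data) = 4/29.
The predictive probability is P(blue next | data) = (4/5)(16/29) + (3/5)(9/29) + (2/5)(4/29) = 99/145.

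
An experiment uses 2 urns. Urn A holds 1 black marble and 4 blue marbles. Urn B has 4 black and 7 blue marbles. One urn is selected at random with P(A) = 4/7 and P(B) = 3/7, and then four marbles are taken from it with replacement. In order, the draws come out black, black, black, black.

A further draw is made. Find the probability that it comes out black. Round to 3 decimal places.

Compute the likelihood of the observed sequence for each case: P(data | urn A) = (1/5)(1/5)(1/5)(1/5) = 0.0016; P(data | urn B) = (4/11)(4/11)(4/11)(4/11) = 0.017485.
Weighting by the prior gives 4/7 · 0.0016 = 0.00091429, 3/7 · 0.017485 = 0.0074936; summing to 0.0084079.
The posterior is then P(urn A | data) = 0.10874, P(urn B | data) = 0.89126.
Averaging over the posterior, P(black next | data) = (1/5)(0.10874) + (4/11)(0.89126) = 0.34584.

0.346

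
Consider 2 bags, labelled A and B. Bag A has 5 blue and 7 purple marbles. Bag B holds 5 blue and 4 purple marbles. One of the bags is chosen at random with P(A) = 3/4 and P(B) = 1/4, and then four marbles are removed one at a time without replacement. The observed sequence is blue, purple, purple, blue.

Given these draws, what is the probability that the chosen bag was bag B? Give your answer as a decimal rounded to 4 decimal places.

0.2723

Compute the likelihood of the observed sequence for each case: P(data | bag A) = (5/12)(7/11)(6/10)(4/9) = 0.070707; P(data | bag B) = (5/9)(4/8)(3/7)(4/6) = 0.079365.
Multiplying each by its prior: 3/4 · 0.070707 = 0.05303, 1/4 · 0.079365 = 0.019841; these sum to 0.072872.
So P(bag B | data) = (0.019841) / (0.072872) = 0.27228.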